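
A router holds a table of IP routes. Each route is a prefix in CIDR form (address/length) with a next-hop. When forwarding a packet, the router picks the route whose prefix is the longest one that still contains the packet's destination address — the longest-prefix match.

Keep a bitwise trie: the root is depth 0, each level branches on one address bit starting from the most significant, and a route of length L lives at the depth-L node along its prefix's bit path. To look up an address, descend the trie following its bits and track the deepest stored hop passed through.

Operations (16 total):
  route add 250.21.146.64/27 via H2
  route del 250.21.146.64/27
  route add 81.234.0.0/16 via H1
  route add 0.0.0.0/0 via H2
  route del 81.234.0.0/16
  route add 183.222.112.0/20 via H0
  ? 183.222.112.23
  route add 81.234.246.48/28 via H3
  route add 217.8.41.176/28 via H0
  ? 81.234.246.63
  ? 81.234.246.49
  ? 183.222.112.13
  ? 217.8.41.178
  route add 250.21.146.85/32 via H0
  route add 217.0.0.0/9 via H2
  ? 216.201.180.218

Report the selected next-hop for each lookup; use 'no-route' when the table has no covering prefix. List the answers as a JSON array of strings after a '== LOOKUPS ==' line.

Trace:
  add 250.21.146.64/27 -> H2 at depth 27
  - 250.21.146.64/27 clear@27
  add 81.234.0.0/16 -> H1 at depth 16
  add 0.0.0.0/0 -> H2 at depth 0
  - 81.234.0.0/16 clear@16
  add 183.222.112.0/20 -> H0 at depth 20
  lookup 183.222.112.23: bits 10110111110111100111 walk d0:H2→d1:-→d2:-→d3:-→d4:-→d5:-→d6:-→d7:-→d8:-→d9:-→d10:-→d11:-→d12:-→d13:-→d14:-→d15:-→d16:-→d17:-→d18:-→d19:-→d20:H0 -> H0
  add 81.234.246.48/28 -> H3 at depth 28
  add 217.8.41.176/28 -> H0 at depth 28
  lookup 81.234.246.63: bits 0101000111101010111101100011 walk d0:H2→d1:-→d2:-→d3:-→d4:-→d5:-→d6:-→d7:-→d8:-→d9:-→d10:-→d11:-→d12:-→d13:-→d14:-→d15:-→d16:-→d17:-→d18:-→d19:-→d20:-→d21:-→d22:-→d23:-→d24:-→d25:-→d26:-→d27:-→d28:H3 -> H3
  lookup 81.234.246.49: bits 0101000111101010111101100011 walk d0:H2→d1:-→d2:-→d3:-→d4:-→d5:-→d6:-→d7:-→d8:-→d9:-→d10:-→d11:-→d12:-→d13:-→d14:-→d15:-→d16:-→d17:-→d18:-→d19:-→d20:-→d21:-→d22:-→d23:-→d24:-→d25:-→d26:-→d27:-→d28:H3 -> H3
  lookup 183.222.112.13: bits 10110111110111100111 walk d0:H2→d1:-→d2:-→d3:-→d4:-→d5:-→d6:-→d7:-→d8:-→d9:-→d10:-→d11:-→d12:-→d13:-→d14:-→d15:-→d16:-→d17:-→d18:-→d19:-→d20:H0 -> H0
  lookup 217.8.41.178: bits 1101100100001000001010011011 walk d0:H2→d1:-→d2:-→d3:-→d4:-→d5:-→d6:-→d7:-→d8:-→d9:-→d10:-→d11:-→d12:-→d13:-→d14:-→d15:-→d16:-→d17:-→d18:-→d19:-→d20:-→d21:-→d22:-→d23:-→d24:-→d25:-→d26:-→d27:-→d28:H0 -> H0
  add 250.21.146.85/32 -> H0 at depth 32
  add 217.0.0.0/9 -> H2 at depth 9
  lookup 216.201.180.218: bits 1101100 walk d0:H2→d1:-→d2:-→d3:-→d4:-→d5:-→d6:-→d7:- -> H2

== LOOKUPS ==
["H0","H3","H3","H0","H0","H2"]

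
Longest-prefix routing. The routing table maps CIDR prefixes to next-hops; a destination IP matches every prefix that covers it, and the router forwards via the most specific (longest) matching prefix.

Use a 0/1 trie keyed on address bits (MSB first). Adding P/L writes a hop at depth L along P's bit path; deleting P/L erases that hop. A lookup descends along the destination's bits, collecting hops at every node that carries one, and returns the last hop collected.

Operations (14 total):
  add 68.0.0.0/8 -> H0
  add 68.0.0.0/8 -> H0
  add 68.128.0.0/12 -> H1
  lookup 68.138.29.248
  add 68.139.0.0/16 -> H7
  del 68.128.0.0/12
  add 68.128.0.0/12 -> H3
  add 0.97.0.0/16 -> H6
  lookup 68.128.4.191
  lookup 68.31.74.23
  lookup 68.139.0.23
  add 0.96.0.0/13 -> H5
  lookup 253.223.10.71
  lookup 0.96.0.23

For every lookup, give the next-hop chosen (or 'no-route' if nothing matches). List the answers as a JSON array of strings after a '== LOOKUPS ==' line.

Apply in order:
  + 68.0.0.0/8 (H0) depth=8
  + 68.0.0.0/8 (H0) depth=8
  + 68.128.0.0/12 (H1) depth=12
  ? 68.138.29.248  path d0:-→d1:-→d2:-→d3:-→d4:-→d5:-→d6:-→d7:-→d8:H0→d9:-→d10:-→d11:-→d12:H1  best=H1
  + 68.139.0.0/16 (H7) depth=16
  del 68.128.0.0/12 (clear depth 12)
  + 68.128.0.0/12 (H3) depth=12
  + 0.97.0.0/16 (H6) depth=16
  ? 68.128.4.191  path d0:-→d1:-→d2:-→d3:-→d4:-→d5:-→d6:-→d7:-→d8:H0→d9:-→d10:-→d11:-→d12:H3  best=H3
  ? 68.31.74.23  path d0:-→d1:-→d2:-→d3:-→d4:-→d5:-→d6:-→d7:-→d8:H0  best=H0
  ? 68.139.0.23  path d0:-→d1:-→d2:-→d3:-→d4:-→d5:-→d6:-→d7:-→d8:H0→d9:-→d10:-→d11:-→d12:H3→d13:-→d14:-→d15:-→d16:H7  best=H7
  + 0.96.0.0/13 (H5) depth=13
  ? 253.223.10.71  path d0:-  best=no-route
  ? 0.96.0.23  path d0:-→d1:-→d2:-→d3:-→d4:-→d5:-→d6:-→d7:-→d8:-→d9:-→d10:-→d11:-→d12:-→d13:H5→d14:-→d15:-  best=H5

== LOOKUPS ==
["H1","H3","H0","H7","no-route","H5"]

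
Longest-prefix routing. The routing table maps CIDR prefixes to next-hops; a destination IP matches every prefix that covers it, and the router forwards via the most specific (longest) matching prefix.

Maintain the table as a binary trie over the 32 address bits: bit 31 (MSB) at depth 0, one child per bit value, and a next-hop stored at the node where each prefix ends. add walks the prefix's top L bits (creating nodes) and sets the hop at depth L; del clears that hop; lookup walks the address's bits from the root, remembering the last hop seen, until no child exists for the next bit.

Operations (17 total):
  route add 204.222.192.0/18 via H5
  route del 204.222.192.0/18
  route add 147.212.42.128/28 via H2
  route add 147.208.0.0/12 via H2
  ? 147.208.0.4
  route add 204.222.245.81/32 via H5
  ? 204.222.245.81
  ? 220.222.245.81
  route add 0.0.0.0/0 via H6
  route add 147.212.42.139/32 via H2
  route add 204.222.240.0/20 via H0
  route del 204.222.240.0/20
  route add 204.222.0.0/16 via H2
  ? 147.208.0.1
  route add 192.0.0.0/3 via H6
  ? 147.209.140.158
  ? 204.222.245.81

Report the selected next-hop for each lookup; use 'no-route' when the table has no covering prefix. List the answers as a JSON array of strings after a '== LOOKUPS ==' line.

Trace:
  add 204.222.192.0/18 -> H5 at depth 18
  del 204.222.192.0/18 (clear depth 18)
  add 147.212.42.128/28 -> H2 at depth 28
  add 147.208.0.0/12 -> H2 at depth 12
  Q 147.208.0.4: descend 1001001111010 ; hops seen [H2] ; pick H2
  add 204.222.245.81/32 -> H5 at depth 32
  Q 204.222.245.81: descend 11001100110111101111010101010001 ; hops seen [H5] ; pick H5
  Q 220.222.245.81: descend 110 ; hops seen [∅] ; pick no-route
  add 0.0.0.0/0 -> H6 at depth 0
  add 147.212.42.139/32 -> H2 at depth 32
  add 204.222.240.0/20 -> H0 at depth 20
  del 204.222.240.0/20 (clear depth 20)
  add 204.222.0.0/16 -> H2 at depth 16
  Q 147.208.0.1: descend 1001001111010 ; hops seen [H6,H2] ; pick H2
  add 192.0.0.0/3 -> H6 at depth 3
  Q 147.209.140.158: descend 1001001111010 ; hops seen [H6,H2] ; pick H2
  Q 204.222.245.81: descend 11001100110111101111010101010001 ; hops seen [H6,H6,H2,H5] ; pick H5

== LOOKUPS ==
["H2","H5","no-route","H2","H2","H5"]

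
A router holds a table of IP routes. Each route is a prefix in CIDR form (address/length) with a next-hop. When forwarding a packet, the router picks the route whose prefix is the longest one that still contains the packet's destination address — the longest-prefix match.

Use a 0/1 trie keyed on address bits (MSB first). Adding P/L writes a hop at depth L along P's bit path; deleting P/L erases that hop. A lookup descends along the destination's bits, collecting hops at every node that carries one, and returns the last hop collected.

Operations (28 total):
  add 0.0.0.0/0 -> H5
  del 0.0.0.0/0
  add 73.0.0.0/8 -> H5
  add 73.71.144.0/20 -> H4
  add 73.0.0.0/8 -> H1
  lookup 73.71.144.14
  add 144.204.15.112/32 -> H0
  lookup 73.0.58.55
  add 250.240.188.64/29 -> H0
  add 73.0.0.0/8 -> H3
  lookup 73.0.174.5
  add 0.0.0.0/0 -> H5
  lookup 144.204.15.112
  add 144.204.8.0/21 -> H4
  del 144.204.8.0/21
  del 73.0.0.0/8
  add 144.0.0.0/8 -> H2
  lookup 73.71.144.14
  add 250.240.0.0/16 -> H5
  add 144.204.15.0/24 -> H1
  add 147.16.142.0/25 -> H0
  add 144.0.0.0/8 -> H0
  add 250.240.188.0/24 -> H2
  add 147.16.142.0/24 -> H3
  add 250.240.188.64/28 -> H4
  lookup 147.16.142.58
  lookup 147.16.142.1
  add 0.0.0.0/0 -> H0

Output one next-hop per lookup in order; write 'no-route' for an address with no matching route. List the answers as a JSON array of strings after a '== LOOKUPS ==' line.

Apply in order:
  + 0.0.0.0/0 (H5) depth=0
  del 0.0.0.0/0 (clear depth 0)
  + 73.0.0.0/8 (H5) depth=8
  + 73.71.144.0/20 (H4) depth=20
  + 73.0.0.0/8 (H1) depth=8
  ? 73.71.144.14  path d0:-→d1:-→d2:-→d3:-→d4:-→d5:-→d6:-→d7:-→d8:H1→d9:-→d10:-→d11:-→d12:-→d13:-→d14:-→d15:-→d16:-→d17:-→d18:-→d19:-→d20:H4  best=H4
  + 144.204.15.112/32 (H0) depth=32
  ? 73.0.58.55  path d0:-→d1:-→d2:-→d3:-→d4:-→d5:-→d6:-→d7:-→d8:H1→d9:-  best=H1
  + 250.240.188.64/29 (H0) depth=29
  + 73.0.0.0/8 (H3) depth=8
  ? 73.0.174.5  path d0:-→d1:-→d2:-→d3:-→d4:-→d5:-→d6:-→d7:-→d8:H3→d9:-  best=H3
  + 0.0.0.0/0 (H5) depth=0
  ? 144.204.15.112  path d0:H5→d1:-→d2:-→d3:-→d4:-→d5:-→d6:-→d7:-→d8:-→d9:-→d10:-→d11:-→d12:-→d13:-→d14:-→d15:-→d16:-→d17:-→d18:-→d19:-→d20:-→d21:-→d22:-→d23:-→d24:-→d25:-→d26:-→d27:-→d28:-→d29:-→d30:-→d31:-→d32:H0  best=H0
  + 144.204.8.0/21 (H4) depth=21
  del 144.204.8.0/21 (clear depth 21)
  del 73.0.0.0/8 (clear depth 8)
  + 144.0.0.0/8 (H2) depth=8
  ? 73.71.144.14  path d0:H5→d1:-→d2:-→d3:-→d4:-→d5:-→d6:-→d7:-→d8:-→d9:-→d10:-→d11:-→d12:-→d13:-→d14:-→d15:-→d16:-→d17:-→d18:-→d19:-→d20:H4  best=H4
  + 250.240.0.0/16 (H5) depth=16
  + 144.204.15.0/24 (H1) depth=24
  + 147.16.142.0/25 (H0) depth=25
  + 144.0.0.0/8 (H0) depth=8
  + 250.240.188.0/24 (H2) depth=24
  + 147.16.142.0/24 (H3) depth=24
  + 250.240.188.64/28 (H4) depth=28
  ? 147.16.142.58  path d0:H5→d1:-→d2:-→d3:-→d4:-→d5:-→d6:-→d7:-→d8:-→d9:-→d10:-→d11:-→d12:-→d13:-→d14:-→d15:-→d16:-→d17:-→d18:-→d19:-→d20:-→d21:-→d22:-→d23:-→d24:H3→d25:H0  best=H0
  ? 147.16.142.1  path d0:H5→d1:-→d2:-→d3:-→d4:-→d5:-→d6:-→d7:-→d8:-→d9:-→d10:-→d11:-→d12:-→d13:-→d14:-→d15:-→d16:-→d17:-→d18:-→d19:-→d20:-→d21:-→d22:-→d23:-→d24:H3→d25:H0  best=H0
  + 0.0.0.0/0 (H0) depth=0

== LOOKUPS ==
["H4","H1","H3","H0","H4","H0","H0"]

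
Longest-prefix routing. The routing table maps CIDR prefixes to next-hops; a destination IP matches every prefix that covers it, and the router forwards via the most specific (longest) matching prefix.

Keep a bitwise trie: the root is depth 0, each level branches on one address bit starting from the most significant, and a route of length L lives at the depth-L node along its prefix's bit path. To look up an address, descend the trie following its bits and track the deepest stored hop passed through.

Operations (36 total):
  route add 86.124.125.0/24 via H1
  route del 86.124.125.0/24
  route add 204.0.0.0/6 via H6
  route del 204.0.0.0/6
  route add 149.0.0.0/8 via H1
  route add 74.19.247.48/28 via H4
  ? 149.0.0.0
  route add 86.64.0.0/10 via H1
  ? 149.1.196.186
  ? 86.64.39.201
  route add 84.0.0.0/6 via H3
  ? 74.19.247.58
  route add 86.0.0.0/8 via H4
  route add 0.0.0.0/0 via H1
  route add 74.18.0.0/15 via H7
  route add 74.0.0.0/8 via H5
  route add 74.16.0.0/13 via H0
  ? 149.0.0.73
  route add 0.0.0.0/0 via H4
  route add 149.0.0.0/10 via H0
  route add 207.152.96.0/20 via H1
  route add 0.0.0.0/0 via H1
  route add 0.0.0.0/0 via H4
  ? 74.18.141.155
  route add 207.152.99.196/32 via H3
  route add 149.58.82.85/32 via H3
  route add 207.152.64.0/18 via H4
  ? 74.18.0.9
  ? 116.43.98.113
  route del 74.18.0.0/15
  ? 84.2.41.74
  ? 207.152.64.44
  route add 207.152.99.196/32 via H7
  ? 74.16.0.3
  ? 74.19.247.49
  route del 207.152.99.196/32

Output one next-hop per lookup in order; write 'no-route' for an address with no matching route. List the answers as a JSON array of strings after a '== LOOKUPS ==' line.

Trace:
  add 86.124.125.0/24 -> H1 at depth 24
  - 86.124.125.0/24 clear@24
  add 204.0.0.0/6 -> H6 at depth 6
  - 204.0.0.0/6 clear@6
  add 149.0.0.0/8 -> H1 at depth 8
  add 74.19.247.48/28 -> H4 at depth 28
  lookup 149.0.0.0: bits 10010101 walk d0:-→d1:-→d2:-→d3:-→d4:-→d5:-→d6:-→d7:-→d8:H1 -> H1
  add 86.64.0.0/10 -> H1 at depth 10
  lookup 149.1.196.186: bits 10010101 walk d0:-→d1:-→d2:-→d3:-→d4:-→d5:-→d6:-→d7:-→d8:H1 -> H1
  lookup 86.64.39.201: bits 0101011001 walk d0:-→d1:-→d2:-→d3:-→d4:-→d5:-→d6:-→d7:-→d8:-→d9:-→d10:H1 -> H1
  add 84.0.0.0/6 -> H3 at depth 6
  lookup 74.19.247.58: bits 0100101000010011111101110011 walk d0:-→d1:-→d2:-→d3:-→d4:-→d5:-→d6:-→d7:-→d8:-→d9:-→d10:-→d11:-→d12:-→d13:-→d14:-→d15:-→d16:-→d17:-→d18:-→d19:-→d20:-→d21:-→d22:-→d23:-→d24:-→d25:-→d26:-→d27:-→d28:H4 -> H4
  add 86.0.0.0/8 -> H4 at depth 8
  add 0.0.0.0/0 -> H1 at depth 0
  add 74.18.0.0/15 -> H7 at depth 15
  add 74.0.0.0/8 -> H5 at depth 8
  add 74.16.0.0/13 -> H0 at depth 13
  lookup 149.0.0.73: bits 10010101 walk d0:H1→d1:-→d2:-→d3:-→d4:-→d5:-→d6:-→d7:-→d8:H1 -> H1
  add 0.0.0.0/0 -> H4 at depth 0
  add 149.0.0.0/10 -> H0 at depth 10
  add 207.152.96.0/20 -> H1 at depth 20
  add 0.0.0.0/0 -> H1 at depth 0
  add 0.0.0.0/0 -> H4 at depth 0
  lookup 74.18.141.155: bits 010010100001001 walk d0:H4→d1:-→d2:-→d3:-→d4:-→d5:-→d6:-→d7:-→d8:H5→d9:-→d10:-→d11:-→d12:-→d13:H0→d14:-→d15:H7 -> H7
  add 207.152.99.196/32 -> H3 at depth 32
  add 149.58.82.85/32 -> H3 at depth 32
  add 207.152.64.0/18 -> H4 at depth 18
  lookup 74.18.0.9: bits 010010100001001 walk d0:H4→d1:-→d2:-→d3:-→d4:-→d5:-→d6:-→d7:-→d8:H5→d9:-→d10:-→d11:-→d12:-→d13:H0→d14:-→d15:H7 -> H7
  lookup 116.43.98.113: bits 01 walk d0:H4→d1:-→d2:- -> H4
  - 74.18.0.0/15 clear@15
  lookup 84.2.41.74: bits 010101 walk d0:H4→d1:-→d2:-→d3:-→d4:-→d5:-→d6:H3 -> H3
  lookup 207.152.64.44: bits 110011111001100001 walk d0:H4→d1:-→d2:-→d3:-→d4:-→d5:-→d6:-→d7:-→d8:-→d9:-→d10:-→d11:-→d12:-→d13:-→d14:-→d15:-→d16:-→d17:-→d18:H4 -> H4
  add 207.152.99.196/32 -> H7 at depth 32
  lookup 74.16.0.3: bits 01001010000100 walk d0:H4→d1:-→d2:-→d3:-→d4:-→d5:-→d6:-→d7:-→d8:H5→d9:-→d10:-→d11:-→d12:-→d13:H0→d14:- -> H0
  lookup 74.19.247.49: bits 0100101000010011111101110011 walk d0:H4→d1:-→d2:-→d3:-→d4:-→d5:-→d6:-→d7:-→d8:H5→d9:-→d10:-→d11:-→d12:-→d13:H0→d14:-→d15:-→d16:-→d17:-→d18:-→d19:-→d20:-→d21:-→d22:-→d23:-→d24:-→d25:-→d26:-→d27:-→d28:H4 -> H4
  - 207.152.99.196/32 clear@32

== LOOKUPS ==
["H1","H1","H1","H4","H1","H7","H7","H4","H3","H4","H0","H4"]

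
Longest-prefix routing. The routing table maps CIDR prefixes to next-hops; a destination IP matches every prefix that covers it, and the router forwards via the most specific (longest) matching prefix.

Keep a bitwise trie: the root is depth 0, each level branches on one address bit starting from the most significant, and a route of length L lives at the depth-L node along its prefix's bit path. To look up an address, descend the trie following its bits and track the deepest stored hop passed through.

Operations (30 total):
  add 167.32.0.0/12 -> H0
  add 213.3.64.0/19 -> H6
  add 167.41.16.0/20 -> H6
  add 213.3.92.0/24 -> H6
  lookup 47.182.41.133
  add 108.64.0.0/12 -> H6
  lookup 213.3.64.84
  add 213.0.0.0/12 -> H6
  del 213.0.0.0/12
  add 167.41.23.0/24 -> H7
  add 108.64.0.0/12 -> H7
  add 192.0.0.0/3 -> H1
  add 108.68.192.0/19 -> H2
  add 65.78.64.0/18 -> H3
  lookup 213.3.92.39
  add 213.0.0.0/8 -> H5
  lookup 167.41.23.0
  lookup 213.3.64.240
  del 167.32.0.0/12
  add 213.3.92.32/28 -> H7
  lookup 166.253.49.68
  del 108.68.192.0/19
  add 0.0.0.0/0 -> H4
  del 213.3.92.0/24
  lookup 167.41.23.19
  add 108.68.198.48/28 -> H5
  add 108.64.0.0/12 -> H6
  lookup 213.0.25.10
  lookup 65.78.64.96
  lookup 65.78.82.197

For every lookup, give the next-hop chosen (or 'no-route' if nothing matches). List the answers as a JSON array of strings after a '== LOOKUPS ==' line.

Apply in order:
  + 167.32.0.0/12 (H0) depth=12
  + 213.3.64.0/19 (H6) depth=19
  + 167.41.16.0/20 (H6) depth=20
  + 213.3.92.0/24 (H6) depth=24
  lookup 47.182.41.133: bits ε walk d0:- -> no-route
  + 108.64.0.0/12 (H6) depth=12
  lookup 213.3.64.84: bits 1101010100000011010 walk d0:-→d1:-→d2:-→d3:-→d4:-→d5:-→d6:-→d7:-→d8:-→d9:-→d10:-→d11:-→d12:-→d13:-→d14:-→d15:-→d16:-→d17:-→d18:-→d19:H6 -> H6
  + 213.0.0.0/12 (H6) depth=12
  - 213.0.0.0/12 clear@12
  + 167.41.23.0/24 (H7) depth=24
  + 108.64.0.0/12 (H7) depth=12
  + 192.0.0.0/3 (H1) depth=3
  + 108.68.192.0/19 (H2) depth=19
  + 65.78.64.0/18 (H3) depth=18
  lookup 213.3.92.39: bits 110101010000001101011100 walk d0:-→d1:-→d2:-→d3:H1→d4:-→d5:-→d6:-→d7:-→d8:-→d9:-→d10:-→d11:-→d12:-→d13:-→d14:-→d15:-→d16:-→d17:-→d18:-→d19:H6→d20:-→d21:-→d22:-→d23:-→d24:H6 -> H6
  + 213.0.0.0/8 (H5) depth=8
  lookup 167.41.23.0: bits 101001110010100100010111 walk d0:-→d1:-→d2:-→d3:-→d4:-→d5:-→d6:-→d7:-→d8:-→d9:-→d10:-→d11:-→d12:H0→d13:-→d14:-→d15:-→d16:-→d17:-→d18:-→d19:-→d20:H6→d21:-→d22:-→d23:-→d24:H7 -> H7
  lookup 213.3.64.240: bits 1101010100000011010 walk d0:-→d1:-→d2:-→d3:H1→d4:-→d5:-→d6:-→d7:-→d8:H5→d9:-→d10:-→d11:-→d12:-→d13:-→d14:-→d15:-→d16:-→d17:-→d18:-→d19:H6 -> H6
  - 167.32.0.0/12 clear@12
  + 213.3.92.32/28 (H7) depth=28
  lookup 166.253.49.68: bits 1010011 walk d0:-→d1:-→d2:-→d3:-→d4:-→d5:-→d6:-→d7:- -> no-route
  - 108.68.192.0/19 clear@19
  + 0.0.0.0/0 (H4) depth=0
  - 213.3.92.0/24 clear@24
  lookup 167.41.23.19: bits 101001110010100100010111 walk d0:H4→d1:-→d2:-→d3:-→d4:-→d5:-→d6:-→d7:-→d8:-→d9:-→d10:-→d11:-→d12:-→d13:-→d14:-→d15:-→d16:-→d17:-→d18:-→d19:-→d20:H6→d21:-→d22:-→d23:-→d24:H7 -> H7
  + 108.68.198.48/28 (H5) depth=28
  + 108.64.0.0/12 (H6) depth=12
  lookup 213.0.25.10: bits 11010101000000 walk d0:H4→d1:-→d2:-→d3:H1→d4:-→d5:-→d6:-→d7:-→d8:H5→d9:-→d10:-→d11:-→d12:-→d13:-→d14:- -> H5
  lookup 65.78.64.96: bits 010000010100111001 walk d0:H4→d1:-→d2:-→d3:-→d4:-→d5:-→d6:-→d7:-→d8:-→d9:-→d10:-→d11:-→d12:-→d13:-→d14:-→d15:-→d16:-→d17:-→d18:H3 -> H3
  lookup 65.78.82.197: bits 010000010100111001 walk d0:H4→d1:-→d2:-→d3:-→d4:-→d5:-→d6:-→d7:-→d8:-→d9:-→d10:-→d11:-→d12:-→d13:-→d14:-→d15:-→d16:-→d17:-→d18:H3 -> H3

== LOOKUPS ==
["no-route","H6","H6","H7","H6","no-route","H7","H5","H3","H3"]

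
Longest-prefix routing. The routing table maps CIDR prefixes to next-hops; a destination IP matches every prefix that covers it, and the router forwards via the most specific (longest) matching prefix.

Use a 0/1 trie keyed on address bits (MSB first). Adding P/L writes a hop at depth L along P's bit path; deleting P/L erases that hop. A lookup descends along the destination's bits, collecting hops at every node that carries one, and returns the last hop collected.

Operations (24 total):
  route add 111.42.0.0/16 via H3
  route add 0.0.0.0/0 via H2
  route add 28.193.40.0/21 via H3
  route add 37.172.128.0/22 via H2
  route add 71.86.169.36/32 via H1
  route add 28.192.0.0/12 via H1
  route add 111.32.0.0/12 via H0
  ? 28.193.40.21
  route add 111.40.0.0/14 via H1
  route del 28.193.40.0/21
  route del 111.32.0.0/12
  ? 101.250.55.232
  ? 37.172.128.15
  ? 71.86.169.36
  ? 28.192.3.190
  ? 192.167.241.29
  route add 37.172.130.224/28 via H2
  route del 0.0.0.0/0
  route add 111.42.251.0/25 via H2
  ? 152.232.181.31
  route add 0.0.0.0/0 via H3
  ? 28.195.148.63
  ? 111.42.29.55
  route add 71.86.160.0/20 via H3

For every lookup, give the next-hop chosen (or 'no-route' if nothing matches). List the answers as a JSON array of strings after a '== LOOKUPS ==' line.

Apply in order:
  + 111.42.0.0/16 (H3) depth=16
  + 0.0.0.0/0 (H2) depth=0
  + 28.193.40.0/21 (H3) depth=21
  + 37.172.128.0/22 (H2) depth=22
  + 71.86.169.36/32 (H1) depth=32
  + 28.192.0.0/12 (H1) depth=12
  + 111.32.0.0/12 (H0) depth=12
  ? 28.193.40.21  path d0:H2→d1:-→d2:-→d3:-→d4:-→d5:-→d6:-→d7:-→d8:-→d9:-→d10:-→d11:-→d12:H1→d13:-→d14:-→d15:-→d16:-→d17:-→d18:-→d19:-→d20:-→d21:H3  best=H3
  + 111.40.0.0/14 (H1) depth=14
  - 28.193.40.0/21 clear@21
  - 111.32.0.0/12 clear@12
  ? 101.250.55.232  path d0:H2→d1:-→d2:-→d3:-→d4:-  best=H2
  ? 37.172.128.15  path d0:H2→d1:-→d2:-→d3:-→d4:-→d5:-→d6:-→d7:-→d8:-→d9:-→d10:-→d11:-→d12:-→d13:-→d14:-→d15:-→d16:-→d17:-→d18:-→d19:-→d20:-→d21:-→d22:H2  best=H2
  ? 71.86.169.36  path d0:H2→d1:-→d2:-→d3:-→d4:-→d5:-→d6:-→d7:-→d8:-→d9:-→d10:-→d11:-→d12:-→d13:-→d14:-→d15:-→d16:-→d17:-→d18:-→d19:-→d20:-→d21:-→d22:-→d23:-→d24:-→d25:-→d26:-→d27:-→d28:-→d29:-→d30:-→d31:-→d32:H1  best=H1
  ? 28.192.3.190  path d0:H2→d1:-→d2:-→d3:-→d4:-→d5:-→d6:-→d7:-→d8:-→d9:-→d10:-→d11:-→d12:H1→d13:-→d14:-→d15:-  best=H1
  ? 192.167.241.29  path d0:H2  best=H2
  + 37.172.130.224/28 (H2) depth=28
  - 0.0.0.0/0 clear@0
  + 111.42.251.0/25 (H2) depth=25
  ? 152.232.181.31  path d0:-  best=no-route
  + 0.0.0.0/0 (H3) depth=0
  ? 28.195.148.63  path d0:H3→d1:-→d2:-→d3:-→d4:-→d5:-→d6:-→d7:-→d8:-→d9:-→d10:-→d11:-→d12:H1→d13:-→d14:-  best=H1
  ? 111.42.29.55  path d0:H3→d1:-→d2:-→d3:-→d4:-→d5:-→d6:-→d7:-→d8:-→d9:-→d10:-→d11:-→d12:-→d13:-→d14:H1→d15:-→d16:H3  best=H3
  + 71.86.160.0/20 (H3) depth=20

== LOOKUPS ==
["H3","H2","H2","H1","H1","H2","no-route","H1","H3"]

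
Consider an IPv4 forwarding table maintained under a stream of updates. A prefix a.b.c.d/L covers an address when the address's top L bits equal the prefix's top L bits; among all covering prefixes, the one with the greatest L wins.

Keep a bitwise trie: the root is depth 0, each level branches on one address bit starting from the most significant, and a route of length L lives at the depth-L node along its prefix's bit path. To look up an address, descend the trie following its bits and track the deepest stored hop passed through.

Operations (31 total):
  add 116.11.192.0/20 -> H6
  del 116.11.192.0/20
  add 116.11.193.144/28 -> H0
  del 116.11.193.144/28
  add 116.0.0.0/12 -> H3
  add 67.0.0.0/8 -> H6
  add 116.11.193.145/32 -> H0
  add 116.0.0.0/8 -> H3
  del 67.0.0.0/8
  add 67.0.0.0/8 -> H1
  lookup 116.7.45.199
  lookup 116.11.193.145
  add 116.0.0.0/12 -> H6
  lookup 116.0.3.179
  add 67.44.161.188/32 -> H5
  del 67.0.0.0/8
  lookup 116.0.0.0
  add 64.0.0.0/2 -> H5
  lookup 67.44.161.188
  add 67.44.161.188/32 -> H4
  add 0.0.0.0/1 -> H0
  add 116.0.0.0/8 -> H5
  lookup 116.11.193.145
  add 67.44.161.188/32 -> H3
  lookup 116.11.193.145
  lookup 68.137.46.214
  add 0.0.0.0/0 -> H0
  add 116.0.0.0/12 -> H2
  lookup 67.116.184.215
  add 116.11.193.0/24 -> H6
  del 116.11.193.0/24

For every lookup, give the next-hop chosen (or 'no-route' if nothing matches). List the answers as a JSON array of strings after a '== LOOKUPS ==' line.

Process each operation:
  + 116.11.192.0/20 (H6) depth=20
  - 116.11.192.0/20 clear@20
  + 116.11.193.144/28 (H0) depth=28
  - 116.11.193.144/28 clear@28
  + 116.0.0.0/12 (H3) depth=12
  + 67.0.0.0/8 (H6) depth=8
  + 116.11.193.145/32 (H0) depth=32
  + 116.0.0.0/8 (H3) depth=8
  - 67.0.0.0/8 clear@8
  + 67.0.0.0/8 (H1) depth=8
  Q 116.7.45.199: descend 011101000000 ; hops seen [H3,H3] ; pick H3
  Q 116.11.193.145: descend 01110100000010111100000110010001 ; hops seen [H3,H3,H0] ; pick H0
  + 116.0.0.0/12 (H6) depth=12
  Q 116.0.3.179: descend 011101000000 ; hops seen [H3,H6] ; pick H6
  + 67.44.161.188/32 (H5) depth=32
  - 67.0.0.0/8 clear@8
  Q 116.0.0.0: descend 011101000000 ; hops seen [H3,H6] ; pick H6
  + 64.0.0.0/2 (H5) depth=2
  Q 67.44.161.188: descend 01000011001011001010000110111100 ; hops seen [H5,H5] ; pick H5
  + 67.44.161.188/32 (H4) depth=32
  + 0.0.0.0/1 (H0) depth=1
  + 116.0.0.0/8 (H5) depth=8
  Q 116.11.193.145: descend 01110100000010111100000110010001 ; hops seen [H0,H5,H5,H6,H0] ; pick H0
  + 67.44.161.188/32 (H3) depth=32
  Q 116.11.193.145: descend 01110100000010111100000110010001 ; hops seen [H0,H5,H5,H6,H0] ; pick H0
  Q 68.137.46.214: descend 01000 ; hops seen [H0,H5] ; pick H5
  + 0.0.0.0/0 (H0) depth=0
  + 116.0.0.0/12 (H2) depth=12
  Q 67.116.184.215: descend 010000110 ; hops seen [H0,H0,H5] ; pick H5
  + 116.11.193.0/24 (H6) depth=24
  - 116.11.193.0/24 clear@24

== LOOKUPS ==
["H3","H0","H6","H6","H5","H0","H0","H5","H5"]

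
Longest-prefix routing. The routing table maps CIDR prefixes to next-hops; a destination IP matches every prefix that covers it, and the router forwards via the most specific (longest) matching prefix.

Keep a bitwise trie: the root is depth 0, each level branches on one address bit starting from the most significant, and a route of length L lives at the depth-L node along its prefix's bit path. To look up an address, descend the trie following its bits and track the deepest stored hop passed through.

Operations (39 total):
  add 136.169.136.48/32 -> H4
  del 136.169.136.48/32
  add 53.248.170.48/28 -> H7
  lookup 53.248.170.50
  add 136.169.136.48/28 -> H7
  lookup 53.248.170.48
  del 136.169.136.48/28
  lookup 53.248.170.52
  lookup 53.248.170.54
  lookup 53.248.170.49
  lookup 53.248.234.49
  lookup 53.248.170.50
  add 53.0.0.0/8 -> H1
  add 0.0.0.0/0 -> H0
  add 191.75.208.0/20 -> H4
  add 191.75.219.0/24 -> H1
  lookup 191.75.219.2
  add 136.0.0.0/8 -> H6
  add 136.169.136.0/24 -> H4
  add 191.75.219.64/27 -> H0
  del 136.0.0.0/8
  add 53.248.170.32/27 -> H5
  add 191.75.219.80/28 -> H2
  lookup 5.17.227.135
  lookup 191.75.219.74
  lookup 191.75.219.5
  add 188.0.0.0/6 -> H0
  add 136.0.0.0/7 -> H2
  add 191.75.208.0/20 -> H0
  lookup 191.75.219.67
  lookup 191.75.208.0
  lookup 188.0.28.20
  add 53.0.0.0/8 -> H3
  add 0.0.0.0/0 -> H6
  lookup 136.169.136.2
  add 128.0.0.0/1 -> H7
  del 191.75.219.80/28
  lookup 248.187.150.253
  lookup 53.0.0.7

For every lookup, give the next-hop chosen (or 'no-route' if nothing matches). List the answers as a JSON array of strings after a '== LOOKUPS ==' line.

Apply in order:
  add 136.169.136.48/32 -> H4 at depth 32
  - 136.169.136.48/32 clear@32
  add 53.248.170.48/28 -> H7 at depth 28
  ? 53.248.170.50  path d0:-→d1:-→d2:-→d3:-→d4:-→d5:-→d6:-→d7:-→d8:-→d9:-→d10:-→d11:-→d12:-→d13:-→d14:-→d15:-→d16:-→d17:-→d18:-→d19:-→d20:-→d21:-→d22:-→d23:-→d24:-→d25:-→d26:-→d27:-→d28:H7  best=H7
  add 136.169.136.48/28 -> H7 at depth 28
  ? 53.248.170.48  path d0:-→d1:-→d2:-→d3:-→d4:-→d5:-→d6:-→d7:-→d8:-→d9:-→d10:-→d11:-→d12:-→d13:-→d14:-→d15:-→d16:-→d17:-→d18:-→d19:-→d20:-→d21:-→d22:-→d23:-→d24:-→d25:-→d26:-→d27:-→d28:H7  best=H7
  - 136.169.136.48/28 clear@28
  ? 53.248.170.52  path d0:-→d1:-→d2:-→d3:-→d4:-→d5:-→d6:-→d7:-→d8:-→d9:-→d10:-→d11:-→d12:-→d13:-→d14:-→d15:-→d16:-→d17:-→d18:-→d19:-→d20:-→d21:-→d22:-→d23:-→d24:-→d25:-→d26:-→d27:-→d28:H7  best=H7
  ? 53.248.170.54  path d0:-→d1:-→d2:-→d3:-→d4:-→d5:-→d6:-→d7:-→d8:-→d9:-→d10:-→d11:-→d12:-→d13:-→d14:-→d15:-→d16:-→d17:-→d18:-→d19:-→d20:-→d21:-→d22:-→d23:-→d24:-→d25:-→d26:-→d27:-→d28:H7  best=H7
  ? 53.248.170.49  path d0:-→d1:-→d2:-→d3:-→d4:-→d5:-→d6:-→d7:-→d8:-→d9:-→d10:-→d11:-→d12:-→d13:-→d14:-→d15:-→d16:-→d17:-→d18:-→d19:-→d20:-→d21:-→d22:-→d23:-→d24:-→d25:-→d26:-→d27:-→d28:H7  best=H7
  ? 53.248.234.49  path d0:-→d1:-→d2:-→d3:-→d4:-→d5:-→d6:-→d7:-→d8:-→d9:-→d10:-→d11:-→d12:-→d13:-→d14:-→d15:-→d16:-→d17:-  best=no-route
  ? 53.248.170.50  path d0:-→d1:-→d2:-→d3:-→d4:-→d5:-→d6:-→d7:-→d8:-→d9:-→d10:-→d11:-→d12:-→d13:-→d14:-→d15:-→d16:-→d17:-→d18:-→d19:-→d20:-→d21:-→d22:-→d23:-→d24:-→d25:-→d26:-→d27:-→d28:H7  best=H7
  add 53.0.0.0/8 -> H1 at depth 8
  add 0.0.0.0/0 -> H0 at depth 0
  add 191.75.208.0/20 -> H4 at depth 20
  add 191.75.219.0/24 -> H1 at depth 24
  ? 191.75.219.2  path d0:H0→d1:-→d2:-→d3:-→d4:-→d5:-→d6:-→d7:-→d8:-→d9:-→d10:-→d11:-→d12:-→d13:-→d14:-→d15:-→d16:-→d17:-→d18:-→d19:-→d20:H4→d21:-→d22:-→d23:-→d24:H1  best=H1
  add 136.0.0.0/8 -> H6 at depth 8
  add 136.169.136.0/24 -> H4 at depth 24
  add 191.75.219.64/27 -> H0 at depth 27
  - 136.0.0.0/8 clear@8
  add 53.248.170.32/27 -> H5 at depth 27
  add 191.75.219.80/28 -> H2 at depth 28
  ? 5.17.227.135  path d0:H0→d1:-→d2:-  best=H0
  ? 191.75.219.74  path d0:H0→d1:-→d2:-→d3:-→d4:-→d5:-→d6:-→d7:-→d8:-→d9:-→d10:-→d11:-→d12:-→d13:-→d14:-→d15:-→d16:-→d17:-→d18:-→d19:-→d20:H4→d21:-→d22:-→d23:-→d24:H1→d25:-→d26:-→d27:H0  best=H0
  ? 191.75.219.5  path d0:H0→d1:-→d2:-→d3:-→d4:-→d5:-→d6:-→d7:-→d8:-→d9:-→d10:-→d11:-→d12:-→d13:-→d14:-→d15:-→d16:-→d17:-→d18:-→d19:-→d20:H4→d21:-→d22:-→d23:-→d24:H1→d25:-  best=H1
  add 188.0.0.0/6 -> H0 at depth 6
  add 136.0.0.0/7 -> H2 at depth 7
  add 191.75.208.0/20 -> H0 at depth 20
  ? 191.75.219.67  path d0:H0→d1:-→d2:-→d3:-→d4:-→d5:-→d6:H0→d7:-→d8:-→d9:-→d10:-→d11:-→d12:-→d13:-→d14:-→d15:-→d16:-→d17:-→d18:-→d19:-→d20:H0→d21:-→d22:-→d23:-→d24:H1→d25:-→d26:-→d27:H0  best=H0
  ? 191.75.208.0  path d0:H0→d1:-→d2:-→d3:-→d4:-→d5:-→d6:H0→d7:-→d8:-→d9:-→d10:-→d11:-→d12:-→d13:-→d14:-→d15:-→d16:-→d17:-→d18:-→d19:-→d20:H0  best=H0
  ? 188.0.28.20  path d0:H0→d1:-→d2:-→d3:-→d4:-→d5:-→d6:H0  best=H0
  add 53.0.0.0/8 -> H3 at depth 8
  add 0.0.0.0/0 -> H6 at depth 0
  ? 136.169.136.2  path d0:H6→d1:-→d2:-→d3:-→d4:-→d5:-→d6:-→d7:H2→d8:-→d9:-→d10:-→d11:-→d12:-→d13:-→d14:-→d15:-→d16:-→d17:-→d18:-→d19:-→d20:-→d21:-→d22:-→d23:-→d24:H4→d25:-→d26:-  best=H4
  add 128.0.0.0/1 -> H7 at depth 1
  - 191.75.219.80/28 clear@28
  ? 248.187.150.253  path d0:H6→d1:H7  best=H7
  ? 53.0.0.7  path d0:H6→d1:-→d2:-→d3:-→d4:-→d5:-→d6:-→d7:-→d8:H3  best=H3

== LOOKUPS ==
["H7","H7","H7","H7","H7","no-route","H7","H1","H0","H0","H1","H0","H0","H0","H4","H7","H3"]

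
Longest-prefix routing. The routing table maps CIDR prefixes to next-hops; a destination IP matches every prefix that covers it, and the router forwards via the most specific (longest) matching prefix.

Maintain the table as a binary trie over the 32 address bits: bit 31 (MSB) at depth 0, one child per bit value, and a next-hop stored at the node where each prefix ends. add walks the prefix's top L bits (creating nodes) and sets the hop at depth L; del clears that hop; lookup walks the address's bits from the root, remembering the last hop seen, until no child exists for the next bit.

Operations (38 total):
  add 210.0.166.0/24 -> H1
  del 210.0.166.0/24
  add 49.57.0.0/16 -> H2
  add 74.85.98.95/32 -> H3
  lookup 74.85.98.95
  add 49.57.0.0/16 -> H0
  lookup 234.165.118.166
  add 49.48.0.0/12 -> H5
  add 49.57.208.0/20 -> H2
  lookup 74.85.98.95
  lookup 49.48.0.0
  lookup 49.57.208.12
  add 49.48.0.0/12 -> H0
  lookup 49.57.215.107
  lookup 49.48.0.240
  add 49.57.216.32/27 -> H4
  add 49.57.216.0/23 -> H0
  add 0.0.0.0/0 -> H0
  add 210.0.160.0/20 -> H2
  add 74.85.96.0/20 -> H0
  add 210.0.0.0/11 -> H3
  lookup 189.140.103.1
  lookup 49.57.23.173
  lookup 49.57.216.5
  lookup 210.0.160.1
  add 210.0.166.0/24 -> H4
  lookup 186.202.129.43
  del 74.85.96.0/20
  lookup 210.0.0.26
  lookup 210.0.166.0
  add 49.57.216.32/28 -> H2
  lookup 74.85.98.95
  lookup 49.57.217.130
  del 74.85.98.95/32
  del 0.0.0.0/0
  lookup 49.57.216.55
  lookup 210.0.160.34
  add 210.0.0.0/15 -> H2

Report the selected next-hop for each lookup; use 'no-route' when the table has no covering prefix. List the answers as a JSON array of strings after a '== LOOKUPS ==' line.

Apply in order:
  + 210.0.166.0/24 (H1) depth=24
  - 210.0.166.0/24 clear@24
  + 49.57.0.0/16 (H2) depth=16
  + 74.85.98.95/32 (H3) depth=32
  ? 74.85.98.95  path d0:-→d1:-→d2:-→d3:-→d4:-→d5:-→d6:-→d7:-→d8:-→d9:-→d10:-→d11:-→d12:-→d13:-→d14:-→d15:-→d16:-→d17:-→d18:-→d19:-→d20:-→d21:-→d22:-→d23:-→d24:-→d25:-→d26:-→d27:-→d28:-→d29:-→d30:-→d31:-→d32:H3  best=H3
  + 49.57.0.0/16 (H0) depth=16
  ? 234.165.118.166  path d0:-→d1:-→d2:-  best=no-route
  + 49.48.0.0/12 (H5) depth=12
  + 49.57.208.0/20 (H2) depth=20
  ? 74.85.98.95  path d0:-→d1:-→d2:-→d3:-→d4:-→d5:-→d6:-→d7:-→d8:-→d9:-→d10:-→d11:-→d12:-→d13:-→d14:-→d15:-→d16:-→d17:-→d18:-→d19:-→d20:-→d21:-→d22:-→d23:-→d24:-→d25:-→d26:-→d27:-→d28:-→d29:-→d30:-→d31:-→d32:H3  best=H3
  ? 49.48.0.0  path d0:-→d1:-→d2:-→d3:-→d4:-→d5:-→d6:-→d7:-→d8:-→d9:-→d10:-→d11:-→d12:H5  best=H5
  ? 49.57.208.12  path d0:-→d1:-→d2:-→d3:-→d4:-→d5:-→d6:-→d7:-→d8:-→d9:-→d10:-→d11:-→d12:H5→d13:-→d14:-→d15:-→d16:H0→d17:-→d18:-→d19:-→d20:H2  best=H2
  + 49.48.0.0/12 (H0) depth=12
  ? 49.57.215.107  path d0:-→d1:-→d2:-→d3:-→d4:-→d5:-→d6:-→d7:-→d8:-→d9:-→d10:-→d11:-→d12:H0→d13:-→d14:-→d15:-→d16:H0→d17:-→d18:-→d19:-→d20:H2  best=H2
  ? 49.48.0.240  path d0:-→d1:-→d2:-→d3:-→d4:-→d5:-→d6:-→d7:-→d8:-→d9:-→d10:-→d11:-→d12:H0  best=H0
  + 49.57.216.32/27 (H4) depth=27
  + 49.57.216.0/23 (H0) depth=23
  + 0.0.0.0/0 (H0) depth=0
  + 210.0.160.0/20 (H2) depth=20
  + 74.85.96.0/20 (H0) depth=20
  + 210.0.0.0/11 (H3) depth=11
  ? 189.140.103.1  path d0:H0→d1:-  best=H0
  ? 49.57.23.173  path d0:H0→d1:-→d2:-→d3:-→d4:-→d5:-→d6:-→d7:-→d8:-→d9:-→d10:-→d11:-→d12:H0→d13:-→d14:-→d15:-→d16:H0  best=H0
  ? 49.57.216.5  path d0:H0→d1:-→d2:-→d3:-→d4:-→d5:-→d6:-→d7:-→d8:-→d9:-→d10:-→d11:-→d12:H0→d13:-→d14:-→d15:-→d16:H0→d17:-→d18:-→d19:-→d20:H2→d21:-→d22:-→d23:H0→d24:-→d25:-→d26:-  best=H0
  ? 210.0.160.1  path d0:H0→d1:-→d2:-→d3:-→d4:-→d5:-→d6:-→d7:-→d8:-→d9:-→d10:-→d11:H3→d12:-→d13:-→d14:-→d15:-→d16:-→d17:-→d18:-→d19:-→d20:H2→d21:-  best=H2
  + 210.0.166.0/24 (H4) depth=24
  ? 186.202.129.43  path d0:H0→d1:-  best=H0
  - 74.85.96.0/20 clear@20
  ? 210.0.0.26  path d0:H0→d1:-→d2:-→d3:-→d4:-→d5:-→d6:-→d7:-→d8:-→d9:-→d10:-→d11:H3→d12:-→d13:-→d14:-→d15:-→d16:-  best=H3
  ? 210.0.166.0  path d0:H0→d1:-→d2:-→d3:-→d4:-→d5:-→d6:-→d7:-→d8:-→d9:-→d10:-→d11:H3→d12:-→d13:-→d14:-→d15:-→d16:-→d17:-→d18:-→d19:-→d20:H2→d21:-→d22:-→d23:-→d24:H4  best=H4
  + 49.57.216.32/28 (H2) depth=28
  ? 74.85.98.95  path d0:H0→d1:-→d2:-→d3:-→d4:-→d5:-→d6:-→d7:-→d8:-→d9:-→d10:-→d11:-→d12:-→d13:-→d14:-→d15:-→d16:-→d17:-→d18:-→d19:-→d20:-→d21:-→d22:-→d23:-→d24:-→d25:-→d26:-→d27:-→d28:-→d29:-→d30:-→d31:-→d32:H3  best=H3
  ? 49.57.217.130  path d0:H0→d1:-→d2:-→d3:-→d4:-→d5:-→d6:-→d7:-→d8:-→d9:-→d10:-→d11:-→d12:H0→d13:-→d14:-→d15:-→d16:H0→d17:-→d18:-→d19:-→d20:H2→d21:-→d22:-→d23:H0  best=H0
  - 74.85.98.95/32 clear@32
  - 0.0.0.0/0 clear@0
  ? 49.57.216.55  path d0:-→d1:-→d2:-→d3:-→d4:-→d5:-→d6:-→d7:-→d8:-→d9:-→d10:-→d11:-→d12:H0→d13:-→d14:-→d15:-→d16:H0→d17:-→d18:-→d19:-→d20:H2→d21:-→d22:-→d23:H0→d24:-→d25:-→d26:-→d27:H4  best=H4
  ? 210.0.160.34  path d0:-→d1:-→d2:-→d3:-→d4:-→d5:-→d6:-→d7:-→d8:-→d9:-→d10:-→d11:H3→d12:-→d13:-→d14:-→d15:-→d16:-→d17:-→d18:-→d19:-→d20:H2→d21:-  best=H2
  + 210.0.0.0/15 (H2) depth=15

== LOOKUPS ==
["H3","no-route","H3","H5","H2","H2","H0","H0","H0","H0","H2","H0","H3","H4","H3","H0","H4","H2"]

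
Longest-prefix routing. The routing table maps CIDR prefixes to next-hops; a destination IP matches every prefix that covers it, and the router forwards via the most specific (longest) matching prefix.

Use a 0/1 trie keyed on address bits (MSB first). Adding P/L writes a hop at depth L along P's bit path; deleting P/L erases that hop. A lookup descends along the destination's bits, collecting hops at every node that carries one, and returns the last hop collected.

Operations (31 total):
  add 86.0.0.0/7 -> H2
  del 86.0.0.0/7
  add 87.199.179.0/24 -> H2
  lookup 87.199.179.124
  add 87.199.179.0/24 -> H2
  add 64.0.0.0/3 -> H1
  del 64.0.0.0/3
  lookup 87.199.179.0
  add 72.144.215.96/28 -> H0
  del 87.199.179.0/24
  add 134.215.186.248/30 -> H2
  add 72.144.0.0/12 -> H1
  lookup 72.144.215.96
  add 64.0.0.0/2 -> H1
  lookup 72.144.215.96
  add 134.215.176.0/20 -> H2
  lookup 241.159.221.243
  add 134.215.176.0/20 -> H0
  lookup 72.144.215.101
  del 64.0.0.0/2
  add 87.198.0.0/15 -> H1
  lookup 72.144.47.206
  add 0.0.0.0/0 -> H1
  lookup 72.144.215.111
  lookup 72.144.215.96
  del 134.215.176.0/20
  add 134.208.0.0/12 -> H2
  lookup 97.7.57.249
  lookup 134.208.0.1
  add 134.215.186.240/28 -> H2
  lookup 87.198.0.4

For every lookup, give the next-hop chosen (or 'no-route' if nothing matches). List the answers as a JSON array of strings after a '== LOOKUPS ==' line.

Process each operation:
  add 86.0.0.0/7 -> H2 at depth 7
  del 86.0.0.0/7 (clear depth 7)
  add 87.199.179.0/24 -> H2 at depth 24
  lookup 87.199.179.124: bits 010101111100011110110011 walk d0:-→d1:-→d2:-→d3:-→d4:-→d5:-→d6:-→d7:-→d8:-→d9:-→d10:-→d11:-→d12:-→d13:-→d14:-→d15:-→d16:-→d17:-→d18:-→d19:-→d20:-→d21:-→d22:-→d23:-→d24:H2 -> H2
  add 87.199.179.0/24 -> H2 at depth 24
  add 64.0.0.0/3 -> H1 at depth 3
  del 64.0.0.0/3 (clear depth 3)
  lookup 87.199.179.0: bits 010101111100011110110011 walk d0:-→d1:-→d2:-→d3:-→d4:-→d5:-→d6:-→d7:-→d8:-→d9:-→d10:-→d11:-→d12:-→d13:-→d14:-→d15:-→d16:-→d17:-→d18:-→d19:-→d20:-→d21:-→d22:-→d23:-→d24:H2 -> H2
  add 72.144.215.96/28 -> H0 at depth 28
  del 87.199.179.0/24 (clear depth 24)
  add 134.215.186.248/30 -> H2 at depth 30
  add 72.144.0.0/12 -> H1 at depth 12
  lookup 72.144.215.96: bits 0100100010010000110101110110 walk d0:-→d1:-→d2:-→d3:-→d4:-→d5:-→d6:-→d7:-→d8:-→d9:-→d10:-→d11:-→d12:H1→d13:-→d14:-→d15:-→d16:-→d17:-→d18:-→d19:-→d20:-→d21:-→d22:-→d23:-→d24:-→d25:-→d26:-→d27:-→d28:H0 -> H0
  add 64.0.0.0/2 -> H1 at depth 2
  lookup 72.144.215.96: bits 0100100010010000110101110110 walk d0:-→d1:-→d2:H1→d3:-→d4:-→d5:-→d6:-→d7:-→d8:-→d9:-→d10:-→d11:-→d12:H1→d13:-→d14:-→d15:-→d16:-→d17:-→d18:-→d19:-→d20:-→d21:-→d22:-→d23:-→d24:-→d25:-→d26:-→d27:-→d28:H0 -> H0
  add 134.215.176.0/20 -> H2 at depth 20
  lookup 241.159.221.243: bits 1 walk d0:-→d1:- -> no-route
  add 134.215.176.0/20 -> H0 at depth 20
  lookup 72.144.215.101: bits 0100100010010000110101110110 walk d0:-→d1:-→d2:H1→d3:-→d4:-→d5:-→d6:-→d7:-→d8:-→d9:-→d10:-→d11:-→d12:H1→d13:-→d14:-→d15:-→d16:-→d17:-→d18:-→d19:-→d20:-→d21:-→d22:-→d23:-→d24:-→d25:-→d26:-→d27:-→d28:H0 -> H0
  del 64.0.0.0/2 (clear depth 2)
  add 87.198.0.0/15 -> H1 at depth 15
  lookup 72.144.47.206: bits 0100100010010000 walk d0:-→d1:-→d2:-→d3:-→d4:-→d5:-→d6:-→d7:-→d8:-→d9:-→d10:-→d11:-→d12:H1→d13:-→d14:-→d15:-→d16:- -> H1
  add 0.0.0.0/0 -> H1 at depth 0
  lookup 72.144.215.111: bits 0100100010010000110101110110 walk d0:H1→d1:-→d2:-→d3:-→d4:-→d5:-→d6:-→d7:-→d8:-→d9:-→d10:-→d11:-→d12:H1→d13:-→d14:-→d15:-→d16:-→d17:-→d18:-→d19:-→d20:-→d21:-→d22:-→d23:-→d24:-→d25:-→d26:-→d27:-→d28:H0 -> H0
  lookup 72.144.215.96: bits 0100100010010000110101110110 walk d0:H1→d1:-→d2:-→d3:-→d4:-→d5:-→d6:-→d7:-→d8:-→d9:-→d10:-→d11:-→d12:H1→d13:-→d14:-→d15:-→d16:-→d17:-→d18:-→d19:-→d20:-→d21:-→d22:-→d23:-→d24:-→d25:-→d26:-→d27:-→d28:H0 -> H0
  del 134.215.176.0/20 (clear depth 20)
  add 134.208.0.0/12 -> H2 at depth 12
  lookup 97.7.57.249: bits 01 walk d0:H1→d1:-→d2:- -> H1
  lookup 134.208.0.1: bits 1000011011010 walk d0:H1→d1:-→d2:-→d3:-→d4:-→d5:-→d6:-→d7:-→d8:-→d9:-→d10:-→d11:-→d12:H2→d13:- -> H2
  add 134.215.186.240/28 -> H2 at depth 28
  lookup 87.198.0.4: bits 010101111100011 walk d0:H1→d1:-→d2:-→d3:-→d4:-→d5:-→d6:-→d7:-→d8:-→d9:-→d10:-→d11:-→d12:-→d13:-→d14:-→d15:H1 -> H1

== LOOKUPS ==
["H2","H2","H0","H0","no-route","H0","H1","H0","H0","H1","H2","H1"]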